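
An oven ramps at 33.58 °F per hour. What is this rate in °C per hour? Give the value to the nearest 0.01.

Since only a temperature interval is involved, the additive offset between the scales drops out.
A change of 1°F is a change of 5/9°C, so 33.58 × 5/9 = 18.66.

18.66 °C/hour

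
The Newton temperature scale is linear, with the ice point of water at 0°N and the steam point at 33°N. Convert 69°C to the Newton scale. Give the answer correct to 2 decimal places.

Linearly onto the Newton scale: 0 + (69.0000 / 100) × (33 - 0) = 22.77°N.

22.77°N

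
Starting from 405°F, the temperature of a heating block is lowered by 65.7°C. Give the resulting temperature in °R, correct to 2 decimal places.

746.41°R

Initial temperature in Celsius: (405 - 32) × 5/9 = 207.2222°C.
Final Celsius temperature: 207.2222 - 65.7000 = 141.5222°C.
In Rankine: 141.5222 × 1.8 + 491.67 = 746.41°R.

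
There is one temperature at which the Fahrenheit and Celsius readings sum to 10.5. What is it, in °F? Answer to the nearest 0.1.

Let F be the Fahrenheit reading. The Celsius reading is C = 5/9·F - 17.7778.
Require F + C = 10.5: (14/9)·F - 17.7778 = 10.5.
F = (10.5 + 17.7778) / (14/9) = 18.2.

18.2°F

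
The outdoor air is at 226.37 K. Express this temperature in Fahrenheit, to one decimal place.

In Celsius: 226.37 - 273.15 = -46.7800°C.
In Fahrenheit: -46.7800 × 1.8 + 32 = -52.2°F.

-52.2°F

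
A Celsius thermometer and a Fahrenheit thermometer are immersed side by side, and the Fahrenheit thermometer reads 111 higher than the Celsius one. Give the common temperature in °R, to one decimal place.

Let x be the Celsius reading; then the Fahrenheit reading is 1.8·x + 32.
(1.8·x + 32) - x = 111  ⇒  (0.8)·x = 79  ⇒  x = 98.7500°C.
In Rankine: 98.7500 × 1.8 + 491.67 = 669.4°R.

669.4°R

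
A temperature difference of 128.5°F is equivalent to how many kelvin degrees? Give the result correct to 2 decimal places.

Only the scale ratio 5/9 matters for a change in temperature.
128.5 × 5/9 = 71.39.

71.39 K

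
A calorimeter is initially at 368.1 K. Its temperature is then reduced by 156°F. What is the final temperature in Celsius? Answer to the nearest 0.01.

Initial temperature in Celsius: 368.1 - 273.15 = 94.9500°C.
The 156°F change is an interval, so only the factor 5/9 applies: -156 × 5/9 = -86.6667°C.
Final Celsius temperature: 94.9500 - 86.6667 = 8.2833°C.

8.28°C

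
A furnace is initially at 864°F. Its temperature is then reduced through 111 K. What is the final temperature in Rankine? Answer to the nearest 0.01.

1123.87°R

Initial temperature in Celsius: (864 - 32) × 5/9 = 462.2222°C.
The 111 K change is an interval; Kelvin and Celsius degrees are the same size, so ΔC = -111°C.
Final Celsius temperature: 462.2222 - 111.0000 = 351.2222°C.
In Rankine: 351.2222 × 1.8 + 491.67 = 1123.87°R.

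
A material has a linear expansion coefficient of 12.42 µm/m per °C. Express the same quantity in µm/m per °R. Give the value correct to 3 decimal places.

Since only a temperature interval is involved, the additive offset between the scales drops out.
A change of 1°R is a change of 5/9°C, so per °R the value is 12.42 × 5/9 = 6.900.

6.900 µm/m per °R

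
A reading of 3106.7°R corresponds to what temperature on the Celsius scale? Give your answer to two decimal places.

In Celsius: (3106.7 - 491.67) × 5/9 = 1452.7944°C.

1452.79°C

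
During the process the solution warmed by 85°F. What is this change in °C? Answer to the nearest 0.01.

47.22°C

Only the scale ratio 5/9 matters for a change in temperature.
85 × 5/9 = 47.22.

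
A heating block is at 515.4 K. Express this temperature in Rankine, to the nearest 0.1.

In Celsius: 515.4 - 273.15 = 242.2500°C.
In Rankine: 242.2500 × 1.8 + 491.67 = 927.7°R.

927.7°R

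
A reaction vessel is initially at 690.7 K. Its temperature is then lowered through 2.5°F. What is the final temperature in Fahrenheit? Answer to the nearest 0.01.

781.09°F

Initial temperature in Celsius: 690.7 - 273.15 = 417.5500°C.
The 2.5°F change is an interval, so only the factor 5/9 applies: -2.5 × 5/9 = -1.3889°C.
Final Celsius temperature: 417.5500 - 1.3889 = 416.1611°C.
In Fahrenheit: 416.1611 × 1.8 + 32 = 781.09°F.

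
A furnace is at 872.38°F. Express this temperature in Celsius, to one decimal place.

466.9°C

In Celsius: (872.38 - 32) × 5/9 = 466.8778°C.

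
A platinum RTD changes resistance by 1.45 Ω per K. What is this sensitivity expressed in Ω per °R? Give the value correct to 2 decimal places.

The quantity depends on a temperature interval, so only the ratio of degree sizes applies; the offset between the scales is irrelevant.
A change of 1°R is a change of 5/9 K, so per °R the value is 1.45 × 5/9 = 0.81.

0.81 Ω per °R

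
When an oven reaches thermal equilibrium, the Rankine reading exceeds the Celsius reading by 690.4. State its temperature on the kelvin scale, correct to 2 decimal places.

521.56 K

Let x be the Celsius reading; then the Rankine reading is 1.8·x + 491.67.
(1.8·x + 491.67) - x = 690.4  ⇒  (0.8)·x = 198.73  ⇒  x = 248.4125°C.
In kelvin: 248.4125 + 273.15 = 521.56 K.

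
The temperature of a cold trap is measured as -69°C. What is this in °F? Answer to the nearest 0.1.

-92.2°F

In Fahrenheit: -69.0000 × 1.8 + 32 = -92.2°F.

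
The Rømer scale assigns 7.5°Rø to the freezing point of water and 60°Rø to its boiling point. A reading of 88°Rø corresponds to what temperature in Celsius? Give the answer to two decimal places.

Linear interpolation between the fixed points: C = (88 - 7.5) × 100 / (60 - 7.5) = 153.3333°C.

153.33°C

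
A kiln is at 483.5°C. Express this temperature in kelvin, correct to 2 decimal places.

756.65 K

In kelvin: 483.5000 + 273.15 = 756.65 K.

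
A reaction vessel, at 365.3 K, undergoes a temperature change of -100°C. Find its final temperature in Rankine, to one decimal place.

Initial temperature in Celsius: 365.3 - 273.15 = 92.1500°C.
Final Celsius temperature: 92.1500 - 100.0000 = -7.8500°C.
In Rankine: -7.8500 × 1.8 + 491.67 = 477.5°R.

477.5°R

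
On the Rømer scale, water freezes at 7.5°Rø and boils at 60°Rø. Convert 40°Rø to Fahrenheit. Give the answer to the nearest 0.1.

143.4°F

Linear interpolation between the fixed points: C = (40 - 7.5) × 100 / (60 - 7.5) = 61.9048°C.
Then 61.9048 × 1.8 + 32 = 143.4°F.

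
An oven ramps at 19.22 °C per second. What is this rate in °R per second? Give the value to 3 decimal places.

Since only a temperature interval is involved, the additive offset between the scales drops out.
A change of 1°C is a change of 1.8°R, so 19.22 × 1.8 = 34.596.

34.596 °R/second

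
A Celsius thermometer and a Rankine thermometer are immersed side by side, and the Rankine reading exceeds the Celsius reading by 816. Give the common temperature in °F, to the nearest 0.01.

Let x be the Celsius reading; then the Rankine reading is 1.8·x + 491.67.
(1.8·x + 491.67) - x = 816  ⇒  (0.8)·x = 324.33  ⇒  x = 405.4125°C.
In Fahrenheit: 405.4125 × 1.8 + 32 = 761.74°F.

761.74°F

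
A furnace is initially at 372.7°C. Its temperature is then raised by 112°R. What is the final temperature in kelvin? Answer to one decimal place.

708.1 K

The 112°R change is an interval, so only the factor 5/9 applies: +112 × 5/9 = +62.2222°C.
Final Celsius temperature: 372.7000 + 62.2222 = 434.9222°C.
In kelvin: 434.9222 + 273.15 = 708.1 K.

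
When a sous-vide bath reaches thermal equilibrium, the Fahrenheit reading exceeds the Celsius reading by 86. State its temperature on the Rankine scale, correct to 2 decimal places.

Let x be the Celsius reading; then the Fahrenheit reading is 1.8·x + 32.
(1.8·x + 32) - x = 86  ⇒  (0.8)·x = 54  ⇒  x = 67.5000°C.
In Rankine: 67.5000 × 1.8 + 491.67 = 613.17°R.

613.17°R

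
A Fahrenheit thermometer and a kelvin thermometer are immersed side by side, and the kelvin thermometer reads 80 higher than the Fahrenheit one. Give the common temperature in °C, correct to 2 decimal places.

201.44°C

Let x be the Fahrenheit reading; then the kelvin reading is 5/9·x + 255.372.
(5/9·x + 255.372) - x = 80  ⇒  (-4/9)·x = -175.372  ⇒  x = 394.5875°F.
In Celsius: (394.5875 - 32) × 5/9 = 201.44°C.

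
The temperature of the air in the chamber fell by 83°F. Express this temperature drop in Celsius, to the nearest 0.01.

46.11°C

For a temperature interval the offset drops out; only the factor 5/9 applies.
83 × 5/9 = 46.11.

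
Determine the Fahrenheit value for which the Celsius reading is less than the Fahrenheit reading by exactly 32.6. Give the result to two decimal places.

Let F be the Fahrenheit reading. The Celsius reading is C = 5/9·F - 17.7778.
Require C - F = -32.6: (-4/9)·F - 17.7778 = -32.6.
F = (-32.6 + 17.7778) / (-4/9) = 33.35.

33.35°F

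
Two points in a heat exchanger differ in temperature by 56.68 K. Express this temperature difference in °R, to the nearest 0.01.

An interval of 1 K corresponds to 1.8°R.
56.68 × 1.8 = 102.02.

102.02°R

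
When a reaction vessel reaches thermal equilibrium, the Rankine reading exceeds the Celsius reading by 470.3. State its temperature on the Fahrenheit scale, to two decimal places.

Let x be the Celsius reading; then the Rankine reading is 1.8·x + 491.67.
(1.8·x + 491.67) - x = 470.3  ⇒  (0.8)·x = -21.37  ⇒  x = -26.7125°C.
In Fahrenheit: -26.7125 × 1.8 + 32 = -16.08°F.

-16.08°F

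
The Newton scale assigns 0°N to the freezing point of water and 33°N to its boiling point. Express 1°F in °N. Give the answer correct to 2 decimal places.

First in Celsius: (1 - 32) × 5/9 = -17.2222°C.
Linearly onto the Newton scale: 0 + (-17.2222 / 100) × (33 - 0) = -5.68°N.

-5.68°N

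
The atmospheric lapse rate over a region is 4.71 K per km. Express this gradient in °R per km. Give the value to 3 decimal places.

The quantity depends on a temperature interval, so only the ratio of degree sizes applies; the offset between the scales is irrelevant.
A change of 1 K is a change of 1.8°R, so 4.71 × 1.8 = 8.478.

8.478 °R/km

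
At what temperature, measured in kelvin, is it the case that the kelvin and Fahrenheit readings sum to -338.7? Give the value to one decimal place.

Let K be the kelvin reading. The Fahrenheit reading is F = 1.8·K - 459.67.
Require K + F = -338.7: (2.8)·K - 459.67 = -338.7.
K = (-338.7 + 459.67) / (2.8) = 43.2.

43.2 K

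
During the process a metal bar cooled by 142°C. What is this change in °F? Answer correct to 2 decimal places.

For a temperature interval the offset drops out; only the factor 1.8 applies.
142 × 1.8 = 255.60.

255.60°F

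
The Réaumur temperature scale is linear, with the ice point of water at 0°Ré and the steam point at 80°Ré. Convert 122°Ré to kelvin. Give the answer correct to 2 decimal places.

425.65 K

Linear interpolation between the fixed points: C = (122 - 0) × 100 / (80 - 0) = 152.5000°C.
Then 152.5000 + 273.15 = 425.65 K.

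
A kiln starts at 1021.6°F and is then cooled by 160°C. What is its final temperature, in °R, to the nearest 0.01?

1193.27°R

Initial temperature in Celsius: (1021.6 - 32) × 5/9 = 549.7778°C.
Final Celsius temperature: 549.7778 - 160.0000 = 389.7778°C.
In Rankine: 389.7778 × 1.8 + 491.67 = 1193.27°R.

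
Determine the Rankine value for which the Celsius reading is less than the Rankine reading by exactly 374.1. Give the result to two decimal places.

227.14°R

Let R be the Rankine reading. The Celsius reading is C = 5/9·R - 273.15.
Require C - R = -374.1: (-4/9)·R - 273.15 = -374.1.
R = (-374.1 + 273.15) / (-4/9) = 227.14.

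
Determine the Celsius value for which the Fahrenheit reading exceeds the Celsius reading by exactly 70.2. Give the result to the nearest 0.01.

Let C be the Celsius reading. The Fahrenheit reading is F = 1.8·C + 32.
Require F - C = 70.2: (0.8)·C + 32 = 70.2.
C = (70.2 - 32) / (0.8) = 47.75.

47.75°C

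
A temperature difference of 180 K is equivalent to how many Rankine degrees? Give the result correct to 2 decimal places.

Only the scale ratio 1.8 matters for a change in temperature.
180 × 1.8 = 324.00.

324.00°R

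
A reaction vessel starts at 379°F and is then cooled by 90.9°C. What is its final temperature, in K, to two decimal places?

Initial temperature in Celsius: (379 - 32) × 5/9 = 192.7778°C.
Final Celsius temperature: 192.7778 - 90.9000 = 101.8778°C.
In kelvin: 101.8778 + 273.15 = 375.03 K.

375.03 K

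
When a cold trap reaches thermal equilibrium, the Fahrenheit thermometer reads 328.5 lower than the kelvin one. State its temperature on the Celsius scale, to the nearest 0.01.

Let x be the kelvin reading; then the Fahrenheit reading is 1.8·x - 459.67.
(1.8·x - 459.67) - x = -328.5  ⇒  (0.8)·x = 131.17  ⇒  x = 163.9625 K.
In Celsius: 163.9625 - 273.15 = -109.19°C.

-109.19°C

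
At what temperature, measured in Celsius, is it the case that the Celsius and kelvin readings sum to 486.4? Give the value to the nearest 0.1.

Let C be the Celsius reading. The kelvin reading is K = 1·C + 273.15.
Require C + K = 486.4: (2)·C + 273.15 = 486.4.
C = (486.4 - 273.15) / (2) = 106.6.

106.6°C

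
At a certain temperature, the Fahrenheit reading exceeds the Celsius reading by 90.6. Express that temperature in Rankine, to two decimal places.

Let x be the Celsius reading; then the Fahrenheit reading is 1.8·x + 32.
(1.8·x + 32) - x = 90.6  ⇒  (0.8)·x = 58.6  ⇒  x = 73.2500°C.
In Rankine: 73.2500 × 1.8 + 491.67 = 623.52°R.

623.52°R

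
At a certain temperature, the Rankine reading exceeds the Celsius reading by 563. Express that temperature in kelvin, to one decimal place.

Let x be the Celsius reading; then the Rankine reading is 1.8·x + 491.67.
(1.8·x + 491.67) - x = 563  ⇒  (0.8)·x = 71.33  ⇒  x = 89.1625°C.
In kelvin: 89.1625 + 273.15 = 362.3 K.

362.3 K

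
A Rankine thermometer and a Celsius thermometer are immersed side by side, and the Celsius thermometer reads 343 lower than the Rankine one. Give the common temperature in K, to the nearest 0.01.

Let x be the Rankine reading; then the Celsius reading is 5/9·x - 273.15.
(5/9·x - 273.15) - x = -343  ⇒  (-4/9)·x = -69.85  ⇒  x = 157.1625°R.
In Celsius: (157.1625 - 491.67) × 5/9 = -185.8375°C.
In kelvin: -185.8375 + 273.15 = 87.31 K.

87.31 K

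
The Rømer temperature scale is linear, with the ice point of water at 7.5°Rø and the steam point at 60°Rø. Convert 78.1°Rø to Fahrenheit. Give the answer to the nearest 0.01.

274.06°F

Linear interpolation between the fixed points: C = (78.1 - 7.5) × 100 / (60 - 7.5) = 134.4762°C.
Then 134.4762 × 1.8 + 32 = 274.06°F.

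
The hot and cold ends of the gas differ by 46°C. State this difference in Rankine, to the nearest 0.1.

82.8°R

An interval of 1°C corresponds to 1.8°R.
46 × 1.8 = 82.8.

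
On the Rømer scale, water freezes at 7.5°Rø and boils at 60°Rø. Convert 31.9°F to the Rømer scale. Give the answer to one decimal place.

7.5°Rø

First in Celsius: (31.9 - 32) × 5/9 = -0.0556°C.
Linearly onto the Rømer scale: 7.5 + (-0.0556 / 100) × (60 - 7.5) = 7.5°Rø.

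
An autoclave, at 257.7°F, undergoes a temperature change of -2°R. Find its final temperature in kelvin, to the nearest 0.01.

397.43 K

Initial temperature in Celsius: (257.7 - 32) × 5/9 = 125.3889°C.
The 2°R change is an interval, so only the factor 5/9 applies: -2 × 5/9 = -1.1111°C.
Final Celsius temperature: 125.3889 - 1.1111 = 124.2778°C.
In kelvin: 124.2778 + 273.15 = 397.43 K.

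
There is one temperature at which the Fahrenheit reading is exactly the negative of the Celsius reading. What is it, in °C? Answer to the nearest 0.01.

Let C be the Celsius reading. The Fahrenheit reading is F = 1.8·C + 32.
Require F = -1·C: 1.8·C + 32 = -1·C.
(2.8)·C = -32  ⇒  C = -11.43.

-11.43°C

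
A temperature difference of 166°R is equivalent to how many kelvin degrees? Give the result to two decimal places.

92.22 K

Only the scale ratio 5/9 matters for a change in temperature.
166 × 5/9 = 92.22.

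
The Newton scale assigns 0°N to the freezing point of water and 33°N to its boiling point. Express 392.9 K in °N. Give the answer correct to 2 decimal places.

39.52°N

First in Celsius: 392.9 - 273.15 = 119.7500°C.
Linearly onto the Newton scale: 0 + (119.7500 / 100) × (33 - 0) = 39.52°N.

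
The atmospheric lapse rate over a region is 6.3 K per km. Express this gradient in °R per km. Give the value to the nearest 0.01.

The quantity depends on a temperature interval, so only the ratio of degree sizes applies; the offset between the scales is irrelevant.
A change of 1 K is a change of 1.8°R, so 6.3 × 1.8 = 11.34.

11.34 °R/km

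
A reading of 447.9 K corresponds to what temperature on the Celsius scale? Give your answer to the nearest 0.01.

174.75°C

In Celsius: 447.9 - 273.15 = 174.7500°C.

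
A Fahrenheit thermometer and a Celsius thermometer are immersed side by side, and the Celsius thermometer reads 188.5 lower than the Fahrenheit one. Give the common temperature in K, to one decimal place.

468.8 K

Let x be the Fahrenheit reading; then the Celsius reading is 5/9·x - 17.7778.
(5/9·x - 17.7778) - x = -188.5  ⇒  (-4/9)·x = -170.722  ⇒  x = 384.1250°F.
In Celsius: (384.125 - 32) × 5/9 = 195.6250°C.
In kelvin: 195.6250 + 273.15 = 468.8 K.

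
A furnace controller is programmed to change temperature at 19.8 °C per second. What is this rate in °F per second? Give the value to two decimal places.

The quantity depends on a temperature interval, so only the ratio of degree sizes applies; the offset between the scales is irrelevant.
A change of 1°C is a change of 1.8°F, so 19.8 × 1.8 = 35.64.

35.64 °F/second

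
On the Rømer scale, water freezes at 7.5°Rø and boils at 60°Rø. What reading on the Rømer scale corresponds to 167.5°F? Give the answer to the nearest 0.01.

47.02°Rø

First in Celsius: (167.5 - 32) × 5/9 = 75.2778°C.
Linearly onto the Rømer scale: 7.5 + (75.2778 / 100) × (60 - 7.5) = 47.02°Rø.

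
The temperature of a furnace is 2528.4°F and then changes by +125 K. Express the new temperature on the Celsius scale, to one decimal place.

1511.9°C

Initial temperature in Celsius: (2528.4 - 32) × 5/9 = 1386.8889°C.
The 125 K change is an interval; Kelvin and Celsius degrees are the same size, so ΔC = +125°C.
Final Celsius temperature: 1386.8889 + 125.0000 = 1511.8889°C.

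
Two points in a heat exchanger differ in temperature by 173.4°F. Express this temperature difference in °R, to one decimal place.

173.4°R

Fahrenheit and Rankine degrees are the same size, so the interval is unchanged: 173.4.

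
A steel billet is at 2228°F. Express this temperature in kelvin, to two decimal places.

In Celsius: (2228 - 32) × 5/9 = 1220.0000°C.
In kelvin: 1220.0000 + 273.15 = 1493.15 K.

1493.15 K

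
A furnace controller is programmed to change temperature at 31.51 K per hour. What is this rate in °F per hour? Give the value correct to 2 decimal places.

56.72 °F/hour

The quantity depends on a temperature interval, so only the ratio of degree sizes applies; the offset between the scales is irrelevant.
A change of 1 K is a change of 1.8°F, so 31.51 × 1.8 = 56.72.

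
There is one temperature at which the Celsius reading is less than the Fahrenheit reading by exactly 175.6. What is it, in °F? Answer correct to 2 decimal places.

355.10°F

Let F be the Fahrenheit reading. The Celsius reading is C = 5/9·F - 17.7778.
Require C - F = -175.6: (-4/9)·F - 17.7778 = -175.6.
F = (-175.6 + 17.7778) / (-4/9) = 355.10.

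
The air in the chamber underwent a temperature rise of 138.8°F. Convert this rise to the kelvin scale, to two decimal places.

Only the scale ratio 5/9 matters for a change in temperature.
138.8 × 5/9 = 77.11.

77.11 K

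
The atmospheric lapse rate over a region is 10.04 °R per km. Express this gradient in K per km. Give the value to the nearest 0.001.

The quantity depends on a temperature interval, so only the ratio of degree sizes applies; the offset between the scales is irrelevant.
A change of 1°R is a change of 5/9 K, so 10.04 × 5/9 = 5.578.

5.578 K/km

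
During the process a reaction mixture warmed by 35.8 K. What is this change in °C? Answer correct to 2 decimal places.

35.80°C

Kelvin and Celsius degrees are the same size, so the interval is unchanged: 35.80.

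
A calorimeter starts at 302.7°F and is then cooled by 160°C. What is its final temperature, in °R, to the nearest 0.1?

Initial temperature in Celsius: (302.7 - 32) × 5/9 = 150.3889°C.
Final Celsius temperature: 150.3889 - 160.0000 = -9.6111°C.
In Rankine: -9.6111 × 1.8 + 491.67 = 474.4°R.

474.4°R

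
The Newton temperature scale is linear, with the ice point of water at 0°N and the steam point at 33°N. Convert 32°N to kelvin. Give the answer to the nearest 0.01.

370.12 K

Linear interpolation between the fixed points: C = (32 - 0) × 100 / (33 - 0) = 96.9697°C.
Then 96.9697 + 273.15 = 370.12 K.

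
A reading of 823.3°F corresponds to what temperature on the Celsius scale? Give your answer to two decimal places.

In Celsius: (823.3 - 32) × 5/9 = 439.6111°C.

439.61°C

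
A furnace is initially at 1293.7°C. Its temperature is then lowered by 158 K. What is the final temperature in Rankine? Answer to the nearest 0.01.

The 158 K change is an interval; Kelvin and Celsius degrees are the same size, so ΔC = -158°C.
Final Celsius temperature: 1293.7000 - 158.0000 = 1135.7000°C.
In Rankine: 1135.7000 × 1.8 + 491.67 = 2535.93°R.

2535.93°R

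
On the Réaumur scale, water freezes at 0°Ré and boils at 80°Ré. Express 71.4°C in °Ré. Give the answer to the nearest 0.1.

Linearly onto the Réaumur scale: 0 + (71.4000 / 100) × (80 - 0) = 57.1°Ré.

57.1°Ré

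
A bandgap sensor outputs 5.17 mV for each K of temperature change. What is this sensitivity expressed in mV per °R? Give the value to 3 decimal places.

2.872 mV per °R

Since only a temperature interval is involved, the additive offset between the scales drops out.
A change of 1°R is a change of 5/9 K, so per °R the value is 5.17 × 5/9 = 2.872.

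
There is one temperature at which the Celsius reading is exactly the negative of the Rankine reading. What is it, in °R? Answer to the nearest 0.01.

Let R be the Rankine reading. The Celsius reading is C = 5/9·R - 273.15.
Require C = -1·R: 5/9·R - 273.15 = -1·R.
(14/9)·R = 273.15  ⇒  R = 175.60.

175.60°R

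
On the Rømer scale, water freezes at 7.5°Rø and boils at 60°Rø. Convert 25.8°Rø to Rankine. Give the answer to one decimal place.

Linear interpolation between the fixed points: C = (25.8 - 7.5) × 100 / (60 - 7.5) = 34.8571°C.
Then 34.8571 × 1.8 + 491.67 = 554.4°R.

554.4°R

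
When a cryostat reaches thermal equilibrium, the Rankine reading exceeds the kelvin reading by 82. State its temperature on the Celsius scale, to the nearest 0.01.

-170.65°C

Let x be the Rankine reading; then the kelvin reading is 5/9·x.
(5/9·x) - x = -82  ⇒  (-4/9)·x = -82  ⇒  x = 184.5000°R.
In Celsius: (184.5 - 491.67) × 5/9 = -170.65°C.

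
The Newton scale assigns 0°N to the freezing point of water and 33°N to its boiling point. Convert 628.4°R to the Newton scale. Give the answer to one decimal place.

25.1°N

First in Celsius: (628.4 - 491.67) × 5/9 = 75.9611°C.
Linearly onto the Newton scale: 0 + (75.9611 / 100) × (33 - 0) = 25.1°N.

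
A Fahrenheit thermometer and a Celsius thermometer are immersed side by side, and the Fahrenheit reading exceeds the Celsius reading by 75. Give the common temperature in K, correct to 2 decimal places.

Let x be the Fahrenheit reading; then the Celsius reading is 5/9·x - 17.7778.
(5/9·x - 17.7778) - x = -75  ⇒  (-4/9)·x = -57.2222  ⇒  x = 128.7500°F.
In Celsius: (128.75 - 32) × 5/9 = 53.7500°C.
In kelvin: 53.7500 + 273.15 = 326.90 K.

326.90 K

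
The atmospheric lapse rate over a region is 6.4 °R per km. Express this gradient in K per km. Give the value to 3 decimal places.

3.556 K/km

The quantity depends on a temperature interval, so only the ratio of degree sizes applies; the offset between the scales is irrelevant.
A change of 1°R is a change of 5/9 K, so 6.4 × 5/9 = 3.556.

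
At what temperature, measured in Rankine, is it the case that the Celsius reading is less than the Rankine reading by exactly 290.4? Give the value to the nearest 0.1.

Let R be the Rankine reading. The Celsius reading is C = 5/9·R - 273.15.
Require C - R = -290.4: (-4/9)·R - 273.15 = -290.4.
R = (-290.4 + 273.15) / (-4/9) = 38.8.

38.8°R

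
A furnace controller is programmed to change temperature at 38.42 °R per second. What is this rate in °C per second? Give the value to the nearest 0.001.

21.344 °C/second

The quantity depends on a temperature interval, so only the ratio of degree sizes applies; the offset between the scales is irrelevant.
A change of 1°R is a change of 5/9°C, so 38.42 × 5/9 = 21.344.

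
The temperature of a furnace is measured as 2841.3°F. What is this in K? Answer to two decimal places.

1833.87 K

In Celsius: (2841.3 - 32) × 5/9 = 1560.7222°C.
In kelvin: 1560.7222 + 273.15 = 1833.87 K.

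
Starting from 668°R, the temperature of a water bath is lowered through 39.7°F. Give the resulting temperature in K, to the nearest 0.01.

349.06 K

Initial temperature in Celsius: (668 - 491.67) × 5/9 = 97.9611°C.
The 39.7°F change is an interval, so only the factor 5/9 applies: -39.7 × 5/9 = -22.0556°C.
Final Celsius temperature: 97.9611 - 22.0556 = 75.9056°C.
In kelvin: 75.9056 + 273.15 = 349.06 K.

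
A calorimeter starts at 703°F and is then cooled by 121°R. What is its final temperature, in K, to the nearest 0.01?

578.71 K

Initial temperature in Celsius: (703 - 32) × 5/9 = 372.7778°C.
The 121°R change is an interval, so only the factor 5/9 applies: -121 × 5/9 = -67.2222°C.
Final Celsius temperature: 372.7778 - 67.2222 = 305.5556°C.
In kelvin: 305.5556 + 273.15 = 578.71 K.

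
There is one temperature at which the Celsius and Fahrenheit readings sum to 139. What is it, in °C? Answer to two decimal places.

Let C be the Celsius reading. The Fahrenheit reading is F = 1.8·C + 32.
Require C + F = 139: (2.8)·C + 32 = 139.
C = (139 - 32) / (2.8) = 38.21.

38.21°C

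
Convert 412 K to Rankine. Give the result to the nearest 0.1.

In Celsius: 412 - 273.15 = 138.8500°C.
In Rankine: 138.8500 × 1.8 + 491.67 = 741.6°R.

741.6°R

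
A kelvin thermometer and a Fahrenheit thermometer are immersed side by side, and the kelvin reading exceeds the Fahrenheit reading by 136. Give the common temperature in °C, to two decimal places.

131.44°C

Let x be the kelvin reading; then the Fahrenheit reading is 1.8·x - 459.67.
(1.8·x - 459.67) - x = -136  ⇒  (0.8)·x = 323.67  ⇒  x = 404.5875 K.
In Celsius: 404.5875 - 273.15 = 131.44°C.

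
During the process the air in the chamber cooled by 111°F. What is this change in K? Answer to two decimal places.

61.67 K

For a temperature interval the offset drops out; only the factor 5/9 applies.
111 × 5/9 = 61.67.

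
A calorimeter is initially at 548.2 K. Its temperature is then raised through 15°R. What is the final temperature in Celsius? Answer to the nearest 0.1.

Initial temperature in Celsius: 548.2 - 273.15 = 275.0500°C.
The 15°R change is an interval, so only the factor 5/9 applies: +15 × 5/9 = +8.3333°C.
Final Celsius temperature: 275.0500 + 8.3333 = 283.3833°C.

283.4°C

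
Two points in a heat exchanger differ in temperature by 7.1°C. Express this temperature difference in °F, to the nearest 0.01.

For a temperature interval the offset drops out; only the factor 1.8 applies.
7.1 × 1.8 = 12.78.

12.78°F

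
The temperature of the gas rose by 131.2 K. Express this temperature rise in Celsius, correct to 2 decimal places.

131.20°C

Kelvin and Celsius degrees are the same size, so the interval is unchanged: 131.20.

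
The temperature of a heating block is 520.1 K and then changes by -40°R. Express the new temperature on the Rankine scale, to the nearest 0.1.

896.2°R

Initial temperature in Celsius: 520.1 - 273.15 = 246.9500°C.
The 40°R change is an interval, so only the factor 5/9 applies: -40 × 5/9 = -22.2222°C.
Final Celsius temperature: 246.9500 - 22.2222 = 224.7278°C.
In Rankine: 224.7278 × 1.8 + 491.67 = 896.2°R.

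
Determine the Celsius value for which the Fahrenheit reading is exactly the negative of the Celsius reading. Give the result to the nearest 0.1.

-11.4°C

Let C be the Celsius reading. The Fahrenheit reading is F = 1.8·C + 32.
Require F = -1·C: 1.8·C + 32 = -1·C.
(2.8)·C = -32  ⇒  C = -11.4.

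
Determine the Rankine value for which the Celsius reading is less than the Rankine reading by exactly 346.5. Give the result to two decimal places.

Let R be the Rankine reading. The Celsius reading is C = 5/9·R - 273.15.
Require C - R = -346.5: (-4/9)·R - 273.15 = -346.5.
R = (-346.5 + 273.15) / (-4/9) = 165.04.

165.04°R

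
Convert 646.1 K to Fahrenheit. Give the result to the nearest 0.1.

703.3°F

In Celsius: 646.1 - 273.15 = 372.9500°C.
In Fahrenheit: 372.9500 × 1.8 + 32 = 703.3°F.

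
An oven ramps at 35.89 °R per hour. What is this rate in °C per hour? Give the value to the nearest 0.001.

19.939 °C/hour

Since only a temperature interval is involved, the additive offset between the scales drops out.
A change of 1°R is a change of 5/9°C, so 35.89 × 5/9 = 19.939.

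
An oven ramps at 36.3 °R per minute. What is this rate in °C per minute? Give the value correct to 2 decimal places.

20.17 °C/minute

Since only a temperature interval is involved, the additive offset between the scales drops out.
A change of 1°R is a change of 5/9°C, so 36.3 × 5/9 = 20.17.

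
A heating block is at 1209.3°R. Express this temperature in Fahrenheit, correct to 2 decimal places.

In Celsius: (1209.3 - 491.67) × 5/9 = 398.6833°C.
In Fahrenheit: 398.6833 × 1.8 + 32 = 749.63°F.

749.63°F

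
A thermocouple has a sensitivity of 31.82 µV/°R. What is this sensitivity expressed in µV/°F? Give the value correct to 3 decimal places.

31.820 µV/°F

The quantity depends on a temperature interval, so only the ratio of degree sizes applies; the offset between the scales is irrelevant.
A change of 1°F is a change of 1°R, so per °F the value is 31.82 × 1 = 31.820.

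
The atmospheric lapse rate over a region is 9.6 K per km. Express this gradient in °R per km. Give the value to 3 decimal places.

Since only a temperature interval is involved, the additive offset between the scales drops out.
A change of 1 K is a change of 1.8°R, so 9.6 × 1.8 = 17.280.

17.280 °R/km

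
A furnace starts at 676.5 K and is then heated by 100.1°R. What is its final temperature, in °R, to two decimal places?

Initial temperature in Celsius: 676.5 - 273.15 = 403.3500°C.
The 100.1°R change is an interval, so only the factor 5/9 applies: +100.1 × 5/9 = +55.6111°C.
Final Celsius temperature: 403.3500 + 55.6111 = 458.9611°C.
In Rankine: 458.9611 × 1.8 + 491.67 = 1317.80°R.

1317.80°R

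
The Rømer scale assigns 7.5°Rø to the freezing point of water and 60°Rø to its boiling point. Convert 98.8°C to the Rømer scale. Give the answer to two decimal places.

Linearly onto the Rømer scale: 7.5 + (98.8000 / 100) × (60 - 7.5) = 59.37°Rø.

59.37°Rø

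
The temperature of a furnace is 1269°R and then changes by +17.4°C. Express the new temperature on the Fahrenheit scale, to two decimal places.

Initial temperature in Celsius: (1269 - 491.67) × 5/9 = 431.8500°C.
Final Celsius temperature: 431.8500 + 17.4000 = 449.2500°C.
In Fahrenheit: 449.2500 × 1.8 + 32 = 840.65°F.

840.65°F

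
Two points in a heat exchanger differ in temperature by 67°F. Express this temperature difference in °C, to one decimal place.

37.2°C

For a temperature interval the offset drops out; only the factor 5/9 applies.
67 × 5/9 = 37.2.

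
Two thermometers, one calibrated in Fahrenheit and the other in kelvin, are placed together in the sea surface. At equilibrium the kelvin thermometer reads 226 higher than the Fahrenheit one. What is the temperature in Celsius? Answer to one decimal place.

Let x be the Fahrenheit reading; then the kelvin reading is 5/9·x + 255.372.
(5/9·x + 255.372) - x = 226  ⇒  (-4/9)·x = -29.3722  ⇒  x = 66.0875°F.
In Celsius: (66.0875 - 32) × 5/9 = 18.9°C.

18.9°C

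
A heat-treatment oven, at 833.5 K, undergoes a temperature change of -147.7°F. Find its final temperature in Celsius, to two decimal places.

Initial temperature in Celsius: 833.5 - 273.15 = 560.3500°C.
The 147.7°F change is an interval, so only the factor 5/9 applies: -147.7 × 5/9 = -82.0556°C.
Final Celsius temperature: 560.3500 - 82.0556 = 478.2944°C.

478.29°C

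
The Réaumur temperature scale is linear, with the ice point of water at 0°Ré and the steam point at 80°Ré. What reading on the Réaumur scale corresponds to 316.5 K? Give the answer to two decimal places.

First in Celsius: 316.5 - 273.15 = 43.3500°C.
Linearly onto the Réaumur scale: 0 + (43.3500 / 100) × (80 - 0) = 34.68°Ré.

34.68°Ré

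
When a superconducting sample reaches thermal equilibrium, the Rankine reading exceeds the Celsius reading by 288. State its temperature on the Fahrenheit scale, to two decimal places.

Let x be the Rankine reading; then the Celsius reading is 5/9·x - 273.15.
(5/9·x - 273.15) - x = -288  ⇒  (-4/9)·x = -14.85  ⇒  x = 33.4125°R.
In Celsius: (33.4125 - 491.67) × 5/9 = -254.5875°C.
In Fahrenheit: -254.5875 × 1.8 + 32 = -426.26°F.

-426.26°F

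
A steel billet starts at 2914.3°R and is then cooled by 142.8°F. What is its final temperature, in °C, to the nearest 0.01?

Initial temperature in Celsius: (2914.3 - 491.67) × 5/9 = 1345.9056°C.
The 142.8°F change is an interval, so only the factor 5/9 applies: -142.8 × 5/9 = -79.3333°C.
Final Celsius temperature: 1345.9056 - 79.3333 = 1266.5722°C.

1266.57°C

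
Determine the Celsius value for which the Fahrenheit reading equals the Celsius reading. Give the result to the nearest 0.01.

-40.00°C

Let C be the Celsius reading. The Fahrenheit reading is F = 1.8·C + 32.
Set F = C: 1.8·C + 32 = C.
(0.8)·C = -32  ⇒  C = -40.00.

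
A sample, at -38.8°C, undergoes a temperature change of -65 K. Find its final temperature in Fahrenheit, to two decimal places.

-154.84°F

The 65 K change is an interval; Kelvin and Celsius degrees are the same size, so ΔC = -65°C.
Final Celsius temperature: -38.8000 - 65.0000 = -103.8000°C.
In Fahrenheit: -103.8000 × 1.8 + 32 = -154.84°F.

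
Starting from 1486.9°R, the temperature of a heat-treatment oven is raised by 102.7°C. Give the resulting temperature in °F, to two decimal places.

1212.09°F

Initial temperature in Celsius: (1486.9 - 491.67) × 5/9 = 552.9056°C.
Final Celsius temperature: 552.9056 + 102.7000 = 655.6056°C.
In Fahrenheit: 655.6056 × 1.8 + 32 = 1212.09°F.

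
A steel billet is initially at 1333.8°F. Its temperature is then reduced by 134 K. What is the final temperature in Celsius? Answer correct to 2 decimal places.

589.22°C

Initial temperature in Celsius: (1333.8 - 32) × 5/9 = 723.2222°C.
The 134 K change is an interval; Kelvin and Celsius degrees are the same size, so ΔC = -134°C.
Final Celsius temperature: 723.2222 - 134.0000 = 589.2222°C.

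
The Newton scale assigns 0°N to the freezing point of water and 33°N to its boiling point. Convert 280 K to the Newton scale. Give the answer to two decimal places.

2.26°N

First in Celsius: 280 - 273.15 = 6.8500°C.
Linearly onto the Newton scale: 0 + (6.8500 / 100) × (33 - 0) = 2.26°N.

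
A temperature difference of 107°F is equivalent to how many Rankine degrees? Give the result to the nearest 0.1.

Fahrenheit and Rankine degrees are the same size, so the interval is unchanged: 107.0.

107.0°R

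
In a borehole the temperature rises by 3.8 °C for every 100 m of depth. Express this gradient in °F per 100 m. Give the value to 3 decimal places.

6.840 °F/100 m

The quantity depends on a temperature interval, so only the ratio of degree sizes applies; the offset between the scales is irrelevant.
A change of 1°C is a change of 1.8°F, so 3.8 × 1.8 = 6.840.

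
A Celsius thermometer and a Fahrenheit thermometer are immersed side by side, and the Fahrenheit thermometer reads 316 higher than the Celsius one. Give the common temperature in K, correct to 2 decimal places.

628.15 K

Let x be the Celsius reading; then the Fahrenheit reading is 1.8·x + 32.
(1.8·x + 32) - x = 316  ⇒  (0.8)·x = 284  ⇒  x = 355.0000°C.
In kelvin: 355.0000 + 273.15 = 628.15 K.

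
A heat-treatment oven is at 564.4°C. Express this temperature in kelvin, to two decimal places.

837.55 K

In kelvin: 564.4000 + 273.15 = 837.55 K.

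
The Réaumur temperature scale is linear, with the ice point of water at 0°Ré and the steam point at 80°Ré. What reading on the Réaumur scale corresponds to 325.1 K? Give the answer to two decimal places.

First in Celsius: 325.1 - 273.15 = 51.9500°C.
Linearly onto the Réaumur scale: 0 + (51.9500 / 100) × (80 - 0) = 41.56°Ré.

41.56°Ré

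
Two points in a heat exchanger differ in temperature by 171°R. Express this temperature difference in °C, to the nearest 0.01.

For a temperature interval the offset drops out; only the factor 5/9 applies.
171 × 5/9 = 95.00.

95.00°C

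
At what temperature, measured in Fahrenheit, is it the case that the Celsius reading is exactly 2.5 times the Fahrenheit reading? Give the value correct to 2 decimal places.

Let F be the Fahrenheit reading. The Celsius reading is C = 5/9·F - 17.7778.
Require C = 2.5·F: 5/9·F - 17.7778 = 2.5·F.
(-35/18)·F = 17.7778  ⇒  F = -9.14.

-9.14°F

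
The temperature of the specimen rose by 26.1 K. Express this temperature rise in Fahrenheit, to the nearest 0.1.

47.0°F

Only the scale ratio 1.8 matters for a change in temperature.
26.1 × 1.8 = 47.0.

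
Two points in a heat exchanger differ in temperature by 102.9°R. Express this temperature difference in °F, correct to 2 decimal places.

Rankine and Fahrenheit degrees are the same size, so the interval is unchanged: 102.90.

102.90°F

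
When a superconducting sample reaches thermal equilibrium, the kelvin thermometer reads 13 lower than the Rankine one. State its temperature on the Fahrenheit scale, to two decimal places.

-430.42°F

Let x be the Rankine reading; then the kelvin reading is 5/9·x.
(5/9·x) - x = -13  ⇒  (-4/9)·x = -13  ⇒  x = 29.2500°R.
In Celsius: (29.25 - 491.67) × 5/9 = -256.9000°C.
In Fahrenheit: -256.9000 × 1.8 + 32 = -430.42°F.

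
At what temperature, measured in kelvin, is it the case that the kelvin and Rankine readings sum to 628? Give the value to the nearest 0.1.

Let K be the kelvin reading. The Rankine reading is R = 1.8·K.
Require K + R = 628: (2.8)·K = 628.
K = (628) / (2.8) = 224.3.

224.3 K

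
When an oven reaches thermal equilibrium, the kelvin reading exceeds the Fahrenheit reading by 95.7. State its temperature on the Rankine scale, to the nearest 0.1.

818.9°R

Let x be the Fahrenheit reading; then the kelvin reading is 5/9·x + 255.372.
(5/9·x + 255.372) - x = 95.7  ⇒  (-4/9)·x = -159.672  ⇒  x = 359.2625°F.
In Celsius: (359.2625 - 32) × 5/9 = 181.8125°C.
In Rankine: 181.8125 × 1.8 + 491.67 = 818.9°R.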